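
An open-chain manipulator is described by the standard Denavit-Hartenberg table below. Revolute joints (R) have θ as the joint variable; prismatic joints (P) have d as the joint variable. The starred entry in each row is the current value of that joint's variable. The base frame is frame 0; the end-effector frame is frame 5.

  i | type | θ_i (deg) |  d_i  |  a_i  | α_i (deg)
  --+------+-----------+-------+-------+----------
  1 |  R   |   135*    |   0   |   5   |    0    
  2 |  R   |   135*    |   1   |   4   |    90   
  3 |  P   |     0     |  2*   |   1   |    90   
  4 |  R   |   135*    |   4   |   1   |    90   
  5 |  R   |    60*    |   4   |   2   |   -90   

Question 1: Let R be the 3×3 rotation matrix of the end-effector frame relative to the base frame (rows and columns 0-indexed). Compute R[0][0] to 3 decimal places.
End-effector x-axis (col 0 of R) = (-0.3536,0.3536,-0.8660)
R[0][0] = -0.3536

-0.354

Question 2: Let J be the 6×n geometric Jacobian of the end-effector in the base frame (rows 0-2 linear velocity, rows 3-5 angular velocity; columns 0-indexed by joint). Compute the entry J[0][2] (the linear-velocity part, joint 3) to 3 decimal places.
prismatic axis z_2 = (-1.0000,0.0000,0.0000)
J_v[:, 2] = z_2; J_ω[:, 2] = (0,0,0)
entry J[0][2] = -1.0000

-1.000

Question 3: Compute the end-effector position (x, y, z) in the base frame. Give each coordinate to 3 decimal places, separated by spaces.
after link 1: o_1 = (-3.5355, 3.5355, 0.0000)
after link 2: o_2 = (-3.5355, -0.4645, 1.0000)
after link 3: o_3 = (-5.5355, -1.4645, 1.0000)
after link 4: o_4 = (-6.2426, -0.7574, -3.0000)
after link 5: o_5 = (-9.7782, -2.8787, -4.7321)

-9.778 -2.879 -4.732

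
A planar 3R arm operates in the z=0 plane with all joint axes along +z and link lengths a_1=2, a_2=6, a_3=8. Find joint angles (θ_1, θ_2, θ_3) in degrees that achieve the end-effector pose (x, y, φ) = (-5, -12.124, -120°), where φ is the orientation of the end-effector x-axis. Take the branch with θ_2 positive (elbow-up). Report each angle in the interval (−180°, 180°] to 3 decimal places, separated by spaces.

158.202 120.010 -38.212

wrist centre = target − a_3·(cos φ, sin φ) = (-1.0000, -5.1958)
cos θ_2 = (27.9963−2²−6²)/(2·2·6) = -0.5002; θ_2 = 120.0102° (elbow-up)
β = atan2(-5.1958,-1.0000) = -100.8941°; ψ = atan2(5.1956,-1.0009) = 100.9043°
θ_1 = β − ψ = -201.7984°
θ_3 = φ − θ_1 − θ_2 = -38.2118° (wrapped to (-180°,180°])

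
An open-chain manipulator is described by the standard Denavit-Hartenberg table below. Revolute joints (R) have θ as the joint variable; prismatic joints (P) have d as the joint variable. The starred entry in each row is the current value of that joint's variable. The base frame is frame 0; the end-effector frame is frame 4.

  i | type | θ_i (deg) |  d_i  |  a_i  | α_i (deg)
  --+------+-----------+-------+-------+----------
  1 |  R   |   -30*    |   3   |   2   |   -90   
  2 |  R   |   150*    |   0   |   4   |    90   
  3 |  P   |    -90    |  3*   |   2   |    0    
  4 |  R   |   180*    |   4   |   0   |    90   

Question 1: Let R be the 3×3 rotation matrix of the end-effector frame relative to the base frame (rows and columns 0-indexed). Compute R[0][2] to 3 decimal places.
-0.750

End-effector z-axis (col 2 of R) = (-0.7500,0.4330,-0.5000)
R[0][2] = -0.7500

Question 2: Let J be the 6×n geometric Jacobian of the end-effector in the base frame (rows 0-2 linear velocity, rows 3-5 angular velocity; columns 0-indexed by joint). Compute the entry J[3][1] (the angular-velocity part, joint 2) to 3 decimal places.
axis z_1 = (0.5000,0.8660,0.0000); lever o_n−o_1 = (-0.9689,-1.7500,-8.0622)
cross product → J_v[:, 1] = (-6.9821,4.0311,-0.0359)
J_ω[:, 1] = z_1
entry J[3][1] = 0.5000

0.500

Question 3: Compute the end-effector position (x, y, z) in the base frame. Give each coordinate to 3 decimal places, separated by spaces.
after link 1: o_1 = (1.7321, -1.0000, 3.0000)
after link 2: o_2 = (-1.2679, 0.7321, 1.0000)
after link 3: o_3 = (-0.9689, -1.7500, -1.5981)
after link 4: o_4 = (0.7631, -2.7500, -5.0622)

0.763 -2.750 -5.062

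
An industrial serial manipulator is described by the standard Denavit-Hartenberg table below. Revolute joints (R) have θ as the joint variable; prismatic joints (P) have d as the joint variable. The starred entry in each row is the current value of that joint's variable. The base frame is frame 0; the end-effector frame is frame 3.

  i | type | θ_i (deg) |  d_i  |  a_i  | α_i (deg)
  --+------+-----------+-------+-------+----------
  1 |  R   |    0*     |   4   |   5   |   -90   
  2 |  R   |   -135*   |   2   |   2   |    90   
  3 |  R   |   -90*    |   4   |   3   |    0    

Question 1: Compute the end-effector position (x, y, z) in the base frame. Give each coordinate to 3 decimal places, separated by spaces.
0.757 -1.000 2.586

after link 1: o_1 = (5.0000, 0.0000, 4.0000)
after link 2: o_2 = (3.5858, 2.0000, 5.4142)
after link 3: o_3 = (0.7574, -1.0000, 2.5858)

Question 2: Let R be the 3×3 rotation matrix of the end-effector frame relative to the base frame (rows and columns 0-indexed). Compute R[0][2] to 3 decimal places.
-0.707

End-effector z-axis (col 2 of R) = (-0.7071,0.0000,-0.7071)
R[0][2] = -0.7071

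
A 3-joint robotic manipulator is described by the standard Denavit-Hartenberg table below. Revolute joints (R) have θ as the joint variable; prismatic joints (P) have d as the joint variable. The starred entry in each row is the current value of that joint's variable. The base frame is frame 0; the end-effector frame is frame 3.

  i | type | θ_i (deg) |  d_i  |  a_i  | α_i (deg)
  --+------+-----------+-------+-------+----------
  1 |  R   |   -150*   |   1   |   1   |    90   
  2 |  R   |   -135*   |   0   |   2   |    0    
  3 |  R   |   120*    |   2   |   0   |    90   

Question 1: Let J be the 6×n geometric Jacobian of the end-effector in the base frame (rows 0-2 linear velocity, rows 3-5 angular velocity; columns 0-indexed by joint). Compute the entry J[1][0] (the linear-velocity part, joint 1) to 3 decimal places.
axis z_0 = ẑ; lever o_n−o_0 = (-0.6413,1.9392,-0.4142)
cross product → J_v[:, 0] = (-1.9392,-0.6413,0.0000)
J_ω[:, 0] = z_0
entry J[1][0] = -0.6413

-0.641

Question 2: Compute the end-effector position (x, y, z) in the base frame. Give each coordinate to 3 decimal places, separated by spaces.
after link 1: o_1 = (-0.8660, -0.5000, 1.0000)
after link 2: o_2 = (0.3587, 0.2071, -0.4142)
after link 3: o_3 = (-0.6413, 1.9392, -0.4142)

-0.641 1.939 -0.414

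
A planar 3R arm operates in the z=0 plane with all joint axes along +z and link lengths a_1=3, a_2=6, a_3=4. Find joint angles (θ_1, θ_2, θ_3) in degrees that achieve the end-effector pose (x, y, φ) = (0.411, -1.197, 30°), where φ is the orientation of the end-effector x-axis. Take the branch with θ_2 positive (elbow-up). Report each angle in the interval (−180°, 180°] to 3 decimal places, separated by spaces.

119.989 135.004 135.007

wrist centre = target − a_3·(cos φ, sin φ) = (-3.0531, -3.1970)
cos θ_2 = (19.5422−3²−6²)/(2·3·6) = -0.7072; θ_2 = 135.0043° (elbow-up)
β = atan2(-3.1970,-3.0531) = -133.6811°; ψ = atan2(4.2423,-1.2430) = 106.3301°
θ_1 = β − ψ = -240.0112°
θ_3 = φ − θ_1 − θ_2 = 135.0069° (wrapped to (-180°,180°])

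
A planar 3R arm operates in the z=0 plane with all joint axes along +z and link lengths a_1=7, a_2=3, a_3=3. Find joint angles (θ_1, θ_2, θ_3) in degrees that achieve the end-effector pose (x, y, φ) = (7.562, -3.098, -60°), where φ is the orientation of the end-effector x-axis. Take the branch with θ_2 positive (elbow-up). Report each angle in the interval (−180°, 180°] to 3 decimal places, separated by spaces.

-29.999 120.004 -150.004

wrist centre = target − a_3·(cos φ, sin φ) = (6.0620, -0.4999)
cos θ_2 = (36.9978−7²−3²)/(2·7·3) = -0.5001; θ_2 = 120.0035° (elbow-up)
β = atan2(-0.4999,6.0620) = -4.7144°; ψ = atan2(2.5980,5.4998) = 25.2849°
θ_1 = β − ψ = -29.9993°
θ_3 = φ − θ_1 − θ_2 = -150.0042° (wrapped to (-180°,180°])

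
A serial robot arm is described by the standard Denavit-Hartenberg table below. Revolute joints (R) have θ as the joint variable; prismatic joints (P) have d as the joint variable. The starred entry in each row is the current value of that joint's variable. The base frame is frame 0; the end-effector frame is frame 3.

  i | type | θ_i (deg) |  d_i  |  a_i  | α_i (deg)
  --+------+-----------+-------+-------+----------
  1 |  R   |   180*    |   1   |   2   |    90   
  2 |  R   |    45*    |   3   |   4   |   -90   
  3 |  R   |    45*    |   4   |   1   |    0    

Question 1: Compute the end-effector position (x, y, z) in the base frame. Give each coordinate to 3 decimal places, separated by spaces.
-2.500 2.293 7.157

after link 1: o_1 = (-2.0000, 0.0000, 1.0000)
after link 2: o_2 = (-4.8284, 3.0000, 3.8284)
after link 3: o_3 = (-2.5000, 2.2929, 7.1569)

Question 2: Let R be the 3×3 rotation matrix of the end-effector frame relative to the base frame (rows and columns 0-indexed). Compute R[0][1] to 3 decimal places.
End-effector y-axis (col 1 of R) = (0.5000,-0.7071,-0.5000)
R[0][1] = 0.5000

0.500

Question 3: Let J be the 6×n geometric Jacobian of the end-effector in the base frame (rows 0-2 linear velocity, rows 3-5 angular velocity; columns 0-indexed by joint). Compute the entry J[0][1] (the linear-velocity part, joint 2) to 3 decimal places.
axis z_1 = (0.0000,1.0000,0.0000); lever o_n−o_1 = (-0.5000,2.2929,6.1569)
cross product → J_v[:, 1] = (6.1569,-0.0000,0.5000)
J_ω[:, 1] = z_1
entry J[0][1] = 6.1569

6.157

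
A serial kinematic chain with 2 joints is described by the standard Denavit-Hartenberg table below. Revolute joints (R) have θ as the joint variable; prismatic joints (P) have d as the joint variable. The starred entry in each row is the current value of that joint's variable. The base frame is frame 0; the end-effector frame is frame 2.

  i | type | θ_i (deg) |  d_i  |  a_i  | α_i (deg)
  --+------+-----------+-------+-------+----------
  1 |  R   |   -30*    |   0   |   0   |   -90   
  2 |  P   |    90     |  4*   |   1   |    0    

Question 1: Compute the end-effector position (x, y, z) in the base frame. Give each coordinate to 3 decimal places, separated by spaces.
2.000 3.464 -1.000

after link 1: o_1 = (0.0000, 0.0000, 0.0000)
after link 2: o_2 = (2.0000, 3.4641, -1.0000)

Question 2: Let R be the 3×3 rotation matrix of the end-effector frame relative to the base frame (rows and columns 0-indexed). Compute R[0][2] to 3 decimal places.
End-effector z-axis (col 2 of R) = (0.5000,0.8660,0.0000)
R[0][2] = 0.5000

0.500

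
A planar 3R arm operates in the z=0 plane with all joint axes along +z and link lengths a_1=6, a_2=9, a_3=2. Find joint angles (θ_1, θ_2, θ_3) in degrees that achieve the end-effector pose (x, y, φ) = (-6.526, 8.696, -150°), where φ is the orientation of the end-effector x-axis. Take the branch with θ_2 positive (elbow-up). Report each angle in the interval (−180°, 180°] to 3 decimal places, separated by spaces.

59.997 90.003 60.000

wrist centre = target − a_3·(cos φ, sin φ) = (-4.7939, 9.6960)
cos θ_2 = (116.9944−6²−9²)/(2·6·9) = -0.0001; θ_2 = 90.0030° (elbow-up)
β = atan2(9.6960,-4.7939) = 116.3090°; ψ = atan2(9.0000,5.9995) = 56.3120°
θ_1 = β − ψ = 59.9970°
θ_3 = φ − θ_1 − θ_2 = 60.0000° (wrapped to (-180°,180°])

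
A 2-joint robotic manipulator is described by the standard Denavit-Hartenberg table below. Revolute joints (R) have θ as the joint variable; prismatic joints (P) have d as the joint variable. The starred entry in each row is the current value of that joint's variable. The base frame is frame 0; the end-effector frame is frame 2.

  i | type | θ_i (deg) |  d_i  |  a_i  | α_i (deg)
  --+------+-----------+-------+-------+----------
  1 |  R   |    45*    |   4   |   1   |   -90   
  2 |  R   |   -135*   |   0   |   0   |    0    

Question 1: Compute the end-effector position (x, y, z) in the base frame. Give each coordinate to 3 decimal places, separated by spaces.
after link 1: o_1 = (0.7071, 0.7071, 4.0000)
after link 2: o_2 = (0.7071, 0.7071, 4.0000)

0.707 0.707 4.000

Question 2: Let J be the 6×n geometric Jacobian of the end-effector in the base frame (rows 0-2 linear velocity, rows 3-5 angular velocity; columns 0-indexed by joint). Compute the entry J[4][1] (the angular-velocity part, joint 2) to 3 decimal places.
0.707

axis z_1 = (-0.7071,0.7071,0.0000); lever o_n−o_1 = (0.0000,0.0000,0.0000)
cross product → J_v[:, 1] = (0.0000,0.0000,-0.0000)
J_ω[:, 1] = z_1
entry J[4][1] = 0.7071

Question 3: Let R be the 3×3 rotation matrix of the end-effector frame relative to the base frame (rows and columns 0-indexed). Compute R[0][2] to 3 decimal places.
End-effector z-axis (col 2 of R) = (-0.7071,0.7071,0.0000)
R[0][2] = -0.7071

-0.707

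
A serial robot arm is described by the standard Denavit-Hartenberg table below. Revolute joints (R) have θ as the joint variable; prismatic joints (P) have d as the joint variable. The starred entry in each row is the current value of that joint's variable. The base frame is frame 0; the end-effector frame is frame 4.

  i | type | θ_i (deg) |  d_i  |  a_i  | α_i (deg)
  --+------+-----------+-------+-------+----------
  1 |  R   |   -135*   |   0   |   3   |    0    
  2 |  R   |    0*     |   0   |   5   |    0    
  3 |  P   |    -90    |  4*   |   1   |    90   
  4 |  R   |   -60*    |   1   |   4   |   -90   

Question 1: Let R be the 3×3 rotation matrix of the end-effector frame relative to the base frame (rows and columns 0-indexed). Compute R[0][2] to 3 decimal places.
-0.612

End-effector z-axis (col 2 of R) = (-0.6124,0.6124,0.5000)
R[0][2] = -0.6124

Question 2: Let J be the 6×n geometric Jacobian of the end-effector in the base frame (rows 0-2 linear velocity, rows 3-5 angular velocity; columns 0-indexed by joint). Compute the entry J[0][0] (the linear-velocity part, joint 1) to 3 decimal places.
axis z_0 = ẑ; lever o_n−o_0 = (-7.0711,-2.8284,0.5359)
cross product → J_v[:, 0] = (2.8284,-7.0711,0.0000)
J_ω[:, 0] = z_0
entry J[0][0] = 2.8284

2.828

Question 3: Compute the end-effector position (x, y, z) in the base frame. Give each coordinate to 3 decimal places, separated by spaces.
after link 1: o_1 = (-2.1213, -2.1213, 0.0000)
after link 2: o_2 = (-5.6569, -5.6569, 0.0000)
after link 3: o_3 = (-6.3640, -4.9497, 4.0000)
after link 4: o_4 = (-7.0711, -2.8284, 0.5359)

-7.071 -2.828 0.536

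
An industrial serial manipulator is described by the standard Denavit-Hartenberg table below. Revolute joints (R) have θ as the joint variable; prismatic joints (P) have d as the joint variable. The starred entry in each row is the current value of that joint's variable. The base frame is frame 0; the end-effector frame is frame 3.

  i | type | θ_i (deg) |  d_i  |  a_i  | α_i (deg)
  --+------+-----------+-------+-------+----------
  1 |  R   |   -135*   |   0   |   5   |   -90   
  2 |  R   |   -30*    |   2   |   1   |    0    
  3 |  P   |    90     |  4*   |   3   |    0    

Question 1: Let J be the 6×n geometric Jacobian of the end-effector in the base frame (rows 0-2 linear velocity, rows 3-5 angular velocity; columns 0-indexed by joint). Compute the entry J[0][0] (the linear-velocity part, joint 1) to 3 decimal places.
axis z_0 = ẑ; lever o_n−o_0 = (-0.9659,-9.4512,-2.0981)
cross product → J_v[:, 0] = (9.4512,-0.9659,0.0000)
J_ω[:, 0] = z_0
entry J[0][0] = 9.4512

9.451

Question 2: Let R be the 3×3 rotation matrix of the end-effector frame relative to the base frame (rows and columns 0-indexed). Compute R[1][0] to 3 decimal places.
-0.354

End-effector x-axis (col 0 of R) = (-0.3536,-0.3536,-0.8660)
R[1][0] = -0.3536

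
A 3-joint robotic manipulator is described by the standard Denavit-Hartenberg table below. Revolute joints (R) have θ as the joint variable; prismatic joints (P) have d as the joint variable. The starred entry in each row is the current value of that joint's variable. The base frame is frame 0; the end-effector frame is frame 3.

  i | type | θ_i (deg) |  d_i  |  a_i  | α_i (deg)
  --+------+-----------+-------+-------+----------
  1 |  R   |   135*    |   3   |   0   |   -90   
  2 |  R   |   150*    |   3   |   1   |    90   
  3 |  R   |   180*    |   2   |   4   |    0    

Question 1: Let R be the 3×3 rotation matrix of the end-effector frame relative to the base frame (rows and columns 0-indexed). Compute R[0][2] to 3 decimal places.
End-effector z-axis (col 2 of R) = (-0.3536,0.3536,-0.8660)
R[0][2] = -0.3536

-0.354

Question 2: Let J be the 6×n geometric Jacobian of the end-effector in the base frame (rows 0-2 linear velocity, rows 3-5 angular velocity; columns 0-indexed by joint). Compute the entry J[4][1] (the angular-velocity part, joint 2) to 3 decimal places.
-0.707

axis z_1 = (-0.7071,-0.7071,0.0000); lever o_n−o_1 = (-4.6655,0.4229,-0.2321)
cross product → J_v[:, 1] = (0.1641,-0.1641,-3.5981)
J_ω[:, 1] = z_1
entry J[4][1] = -0.7071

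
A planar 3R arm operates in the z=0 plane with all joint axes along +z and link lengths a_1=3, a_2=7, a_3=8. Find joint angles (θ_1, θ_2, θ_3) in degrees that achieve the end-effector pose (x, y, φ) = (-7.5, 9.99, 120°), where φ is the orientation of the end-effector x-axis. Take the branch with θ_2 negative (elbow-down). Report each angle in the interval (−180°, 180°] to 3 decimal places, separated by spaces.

-89.987 -150.006 -0.006

wrist centre = target − a_3·(cos φ, sin φ) = (-3.5000, 3.0618)
cos θ_2 = (21.6246−3²−7²)/(2·3·7) = -0.8661; θ_2 = -150.0064° (elbow-down)
β = atan2(3.0618,-3.5000) = 138.8206°; ψ = atan2(-3.4993,-3.0626) = -131.1920°
θ_1 = β − ψ = 270.0126°
θ_3 = φ − θ_1 − θ_2 = -0.0062° (wrapped to (-180°,180°])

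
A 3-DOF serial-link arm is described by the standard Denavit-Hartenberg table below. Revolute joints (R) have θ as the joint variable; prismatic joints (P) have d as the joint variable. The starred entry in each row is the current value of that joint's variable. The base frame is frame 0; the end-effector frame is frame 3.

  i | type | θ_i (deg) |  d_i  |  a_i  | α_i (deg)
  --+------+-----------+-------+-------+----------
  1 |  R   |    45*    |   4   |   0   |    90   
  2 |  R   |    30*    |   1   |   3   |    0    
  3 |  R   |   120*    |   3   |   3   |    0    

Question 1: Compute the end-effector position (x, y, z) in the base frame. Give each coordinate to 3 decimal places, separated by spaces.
after link 1: o_1 = (0.0000, 0.0000, 4.0000)
after link 2: o_2 = (2.5442, 1.1300, 5.5000)
after link 3: o_3 = (2.8284, -2.8284, 7.0000)

2.828 -2.828 7.000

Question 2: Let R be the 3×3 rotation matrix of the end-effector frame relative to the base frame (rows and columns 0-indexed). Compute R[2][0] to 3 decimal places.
0.500

End-effector x-axis (col 0 of R) = (-0.6124,-0.6124,0.5000)
R[2][0] = 0.5000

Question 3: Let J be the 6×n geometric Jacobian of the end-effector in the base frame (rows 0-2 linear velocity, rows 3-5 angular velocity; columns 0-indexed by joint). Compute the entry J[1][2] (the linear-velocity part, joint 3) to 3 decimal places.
-1.061

axis z_2 = (0.7071,-0.7071,0.0000); lever o_n−o_2 = (0.2842,-3.9584,1.5000)
cross product → J_v[:, 2] = (-1.0607,-1.0607,-2.5981)
J_ω[:, 2] = z_2
entry J[1][2] = -1.0607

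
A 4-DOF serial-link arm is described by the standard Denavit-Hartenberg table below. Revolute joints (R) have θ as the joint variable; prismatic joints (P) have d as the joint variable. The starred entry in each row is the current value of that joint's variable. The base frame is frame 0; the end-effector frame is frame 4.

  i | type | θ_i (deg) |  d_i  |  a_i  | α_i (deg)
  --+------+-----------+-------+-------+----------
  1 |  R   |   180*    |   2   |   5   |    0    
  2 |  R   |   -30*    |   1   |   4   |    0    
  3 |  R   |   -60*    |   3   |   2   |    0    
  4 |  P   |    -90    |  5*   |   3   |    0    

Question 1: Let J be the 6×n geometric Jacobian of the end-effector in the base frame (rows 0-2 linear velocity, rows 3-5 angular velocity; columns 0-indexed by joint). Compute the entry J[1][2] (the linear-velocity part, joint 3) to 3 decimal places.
axis z_2 = (0.0000,0.0000,1.0000); lever o_n−o_2 = (3.0000,2.0000,8.0000)
cross product → J_v[:, 2] = (-2.0000,3.0000,0.0000)
J_ω[:, 2] = z_2
entry J[1][2] = 3.0000

3.000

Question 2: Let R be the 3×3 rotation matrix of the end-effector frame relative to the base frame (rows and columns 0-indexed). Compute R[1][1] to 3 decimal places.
End-effector y-axis (col 1 of R) = (-0.0000,1.0000,0.0000)
R[1][1] = 1.0000

1.000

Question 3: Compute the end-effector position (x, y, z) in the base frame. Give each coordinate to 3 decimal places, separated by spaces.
after link 1: o_1 = (-5.0000, 0.0000, 2.0000)
after link 2: o_2 = (-8.4641, 2.0000, 3.0000)
after link 3: o_3 = (-8.4641, 4.0000, 6.0000)
after link 4: o_4 = (-5.4641, 4.0000, 11.0000)

-5.464 4.000 11.000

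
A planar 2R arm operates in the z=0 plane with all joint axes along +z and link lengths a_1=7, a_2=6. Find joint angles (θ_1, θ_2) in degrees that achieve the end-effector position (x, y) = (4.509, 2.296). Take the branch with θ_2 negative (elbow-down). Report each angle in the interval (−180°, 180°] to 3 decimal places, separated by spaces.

83.965 -135.000

cos θ_2 = (25.6027−7²−6²)/(2·7·6) = -0.7071; θ_2 = -135.0003° (elbow-down)
β = atan2(2.2960,4.5090) = 26.9854°; ψ = atan2(-4.2426,2.7573) = -56.9796°
θ_1 = β − ψ = 83.9650°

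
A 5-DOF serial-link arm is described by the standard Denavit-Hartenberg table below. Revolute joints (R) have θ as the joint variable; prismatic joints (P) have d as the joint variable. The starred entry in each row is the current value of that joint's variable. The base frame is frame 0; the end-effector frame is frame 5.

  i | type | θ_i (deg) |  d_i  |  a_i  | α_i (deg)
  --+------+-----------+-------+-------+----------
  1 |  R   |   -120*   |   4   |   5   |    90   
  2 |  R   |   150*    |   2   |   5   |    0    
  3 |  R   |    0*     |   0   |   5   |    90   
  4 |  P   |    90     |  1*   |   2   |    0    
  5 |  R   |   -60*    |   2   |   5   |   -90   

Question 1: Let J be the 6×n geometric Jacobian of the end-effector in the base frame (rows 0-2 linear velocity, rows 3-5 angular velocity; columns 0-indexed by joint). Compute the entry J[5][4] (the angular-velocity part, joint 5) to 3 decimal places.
0.866

axis z_4 = (-0.2500,-0.4330,0.8660); lever o_n−o_4 = (-0.7901,3.6316,3.8971)
cross product → J_v[:, 4] = (-4.8325,0.2901,-1.2500)
J_ω[:, 4] = z_4
entry J[5][4] = 0.8660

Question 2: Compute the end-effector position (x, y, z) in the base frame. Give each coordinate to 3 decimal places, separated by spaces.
-2.674 8.368 13.763

after link 1: o_1 = (-2.5000, -4.3301, 4.0000)
after link 2: o_2 = (-2.0670, 0.4199, 6.5000)
after link 3: o_3 = (0.0981, 4.1699, 9.0000)
after link 4: o_4 = (-1.8840, 4.7369, 9.8660)
after link 5: o_5 = (-2.6740, 8.3684, 13.7631)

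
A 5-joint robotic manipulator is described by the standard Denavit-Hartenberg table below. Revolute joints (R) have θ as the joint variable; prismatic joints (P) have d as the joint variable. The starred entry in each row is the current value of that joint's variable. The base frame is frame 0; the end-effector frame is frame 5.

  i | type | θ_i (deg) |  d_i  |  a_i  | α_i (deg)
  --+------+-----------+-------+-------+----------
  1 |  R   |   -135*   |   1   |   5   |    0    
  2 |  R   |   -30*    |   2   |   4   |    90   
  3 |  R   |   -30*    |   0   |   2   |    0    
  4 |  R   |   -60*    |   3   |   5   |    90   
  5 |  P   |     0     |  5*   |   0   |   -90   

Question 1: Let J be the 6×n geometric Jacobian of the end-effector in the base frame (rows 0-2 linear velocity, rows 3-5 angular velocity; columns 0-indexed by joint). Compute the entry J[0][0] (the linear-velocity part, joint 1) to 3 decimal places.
axis z_0 = ẑ; lever o_n−o_0 = (-5.0191,-0.8272,-3.0000)
cross product → J_v[:, 0] = (0.8272,-5.0191,0.0000)
J_ω[:, 0] = z_0
entry J[0][0] = 0.8272

0.827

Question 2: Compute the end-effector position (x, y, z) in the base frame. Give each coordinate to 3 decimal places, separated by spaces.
-5.019 -0.827 -3.000

after link 1: o_1 = (-3.5355, -3.5355, 1.0000)
after link 2: o_2 = (-7.3992, -4.5708, 3.0000)
after link 3: o_3 = (-9.0723, -5.0191, 2.0000)
after link 4: o_4 = (-9.8487, -2.1213, -3.0000)
after link 5: o_5 = (-5.0191, -0.8272, -3.0000)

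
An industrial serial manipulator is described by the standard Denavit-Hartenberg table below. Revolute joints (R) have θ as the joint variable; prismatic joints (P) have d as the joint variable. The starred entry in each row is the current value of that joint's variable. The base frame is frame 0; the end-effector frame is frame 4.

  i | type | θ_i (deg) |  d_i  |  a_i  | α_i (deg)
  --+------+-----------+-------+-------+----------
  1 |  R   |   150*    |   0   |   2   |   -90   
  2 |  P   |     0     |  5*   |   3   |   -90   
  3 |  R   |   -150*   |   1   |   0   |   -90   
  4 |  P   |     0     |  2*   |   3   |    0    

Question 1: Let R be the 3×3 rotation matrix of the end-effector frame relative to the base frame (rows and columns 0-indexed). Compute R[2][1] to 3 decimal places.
End-effector y-axis (col 1 of R) = (0.0000,0.0000,1.0000)
R[2][1] = 1.0000

1.000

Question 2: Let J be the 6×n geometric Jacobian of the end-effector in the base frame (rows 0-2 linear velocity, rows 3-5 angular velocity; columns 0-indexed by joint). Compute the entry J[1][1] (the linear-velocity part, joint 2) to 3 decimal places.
prismatic axis z_1 = (-0.5000,-0.8660,0.0000)
J_v[:, 1] = z_1; J_ω[:, 1] = (0,0,0)
entry J[1][1] = -0.8660

-0.866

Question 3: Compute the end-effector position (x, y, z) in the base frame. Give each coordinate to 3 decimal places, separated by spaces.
-7.062 -5.428 -1.000

after link 1: o_1 = (-1.7321, 1.0000, 0.0000)
after link 2: o_2 = (-6.8301, -1.8301, 0.0000)
after link 3: o_3 = (-6.8301, -1.8301, -1.0000)
after link 4: o_4 = (-7.0622, -5.4282, -1.0000)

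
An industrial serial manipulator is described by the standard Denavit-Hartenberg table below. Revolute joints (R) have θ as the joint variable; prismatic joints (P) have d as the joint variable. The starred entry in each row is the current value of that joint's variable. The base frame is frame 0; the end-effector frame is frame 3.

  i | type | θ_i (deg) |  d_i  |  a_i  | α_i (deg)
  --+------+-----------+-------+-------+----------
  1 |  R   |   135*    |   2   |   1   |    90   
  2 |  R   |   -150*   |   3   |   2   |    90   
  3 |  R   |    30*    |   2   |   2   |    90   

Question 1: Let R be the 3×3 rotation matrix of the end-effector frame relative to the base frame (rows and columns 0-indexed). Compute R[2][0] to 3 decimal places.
End-effector x-axis (col 0 of R) = (0.8839,-0.1768,-0.4330)
R[2][0] = -0.4330

-0.433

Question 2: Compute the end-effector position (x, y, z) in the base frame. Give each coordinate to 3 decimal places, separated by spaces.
after link 1: o_1 = (-0.7071, 0.7071, 2.0000)
after link 2: o_2 = (2.6390, 1.6037, 1.0000)
after link 3: o_3 = (5.1138, 0.5430, 1.8660)

5.114 0.543 1.866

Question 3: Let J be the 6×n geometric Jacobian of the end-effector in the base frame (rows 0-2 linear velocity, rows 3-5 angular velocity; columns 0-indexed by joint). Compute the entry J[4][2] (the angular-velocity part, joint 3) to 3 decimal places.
-0.354

axis z_2 = (0.3536,-0.3536,0.8660); lever o_n−o_2 = (2.4749,-1.0607,0.8660)
cross product → J_v[:, 2] = (0.6124,1.8371,0.5000)
J_ω[:, 2] = z_2
entry J[4][2] = -0.3536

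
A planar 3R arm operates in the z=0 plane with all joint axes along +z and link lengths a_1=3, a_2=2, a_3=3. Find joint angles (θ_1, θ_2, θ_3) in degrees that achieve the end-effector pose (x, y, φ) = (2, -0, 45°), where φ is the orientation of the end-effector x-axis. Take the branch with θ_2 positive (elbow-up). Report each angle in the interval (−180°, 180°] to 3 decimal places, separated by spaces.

-135.000 135.000 45.000

wrist centre = target − a_3·(cos φ, sin φ) = (-0.1213, -2.1213)
cos θ_2 = (4.5147−3²−2²)/(2·3·2) = -0.7071; θ_2 = 135.0000° (elbow-up)
β = atan2(-2.1213,-0.1213) = -93.2732°; ψ = atan2(1.4142,1.5858) = 41.7268°
θ_1 = β − ψ = -135.0000°
θ_3 = φ − θ_1 − θ_2 = 45.0000° (wrapped to (-180°,180°])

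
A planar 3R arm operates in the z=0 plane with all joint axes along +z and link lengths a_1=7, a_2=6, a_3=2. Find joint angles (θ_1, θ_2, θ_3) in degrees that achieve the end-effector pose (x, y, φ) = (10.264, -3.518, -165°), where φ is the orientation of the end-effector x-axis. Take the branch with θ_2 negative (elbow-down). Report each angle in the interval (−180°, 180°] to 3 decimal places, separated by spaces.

wrist centre = target − a_3·(cos φ, sin φ) = (12.1959, -3.0004)
cos θ_2 = (157.7410−7²−6²)/(2·7·6) = 0.8660; θ_2 = -30.0070° (elbow-down)
β = atan2(-3.0004,12.1959) = -13.8211°; ψ = atan2(-3.0006,12.1958) = -13.8224°
θ_1 = β − ψ = 0.0013°
θ_3 = φ − θ_1 − θ_2 = -134.9943° (wrapped to (-180°,180°])

0.001 -30.007 -134.994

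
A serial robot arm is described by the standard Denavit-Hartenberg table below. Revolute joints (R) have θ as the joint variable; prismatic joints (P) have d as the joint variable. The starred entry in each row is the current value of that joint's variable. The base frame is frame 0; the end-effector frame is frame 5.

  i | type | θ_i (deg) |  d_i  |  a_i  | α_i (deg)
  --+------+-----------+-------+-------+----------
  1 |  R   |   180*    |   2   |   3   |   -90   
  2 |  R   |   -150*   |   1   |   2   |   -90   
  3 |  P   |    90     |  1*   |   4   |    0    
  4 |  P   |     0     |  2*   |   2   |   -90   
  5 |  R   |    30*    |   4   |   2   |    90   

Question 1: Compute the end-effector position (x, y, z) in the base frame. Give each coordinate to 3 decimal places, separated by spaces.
-5.732 6.732 2.732

after link 1: o_1 = (-3.0000, 0.0000, 2.0000)
after link 2: o_2 = (-1.2679, -1.0000, 3.0000)
after link 3: o_3 = (-1.7679, 3.0000, 3.8660)
after link 4: o_4 = (-2.7679, 5.0000, 5.5981)
after link 5: o_5 = (-5.7321, 6.7321, 2.7321)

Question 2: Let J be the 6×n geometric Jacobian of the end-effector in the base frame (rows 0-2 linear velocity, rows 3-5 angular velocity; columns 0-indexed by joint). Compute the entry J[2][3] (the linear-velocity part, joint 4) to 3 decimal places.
prismatic axis z_3 = (-0.5000,0.0000,0.8660)
J_v[:, 3] = z_3; J_ω[:, 3] = (0,0,0)
entry J[2][3] = 0.8660

0.866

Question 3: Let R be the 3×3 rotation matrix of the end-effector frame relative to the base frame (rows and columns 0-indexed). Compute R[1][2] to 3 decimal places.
End-effector z-axis (col 2 of R) = (-0.4330,0.5000,0.7500)
R[1][2] = 0.5000

0.500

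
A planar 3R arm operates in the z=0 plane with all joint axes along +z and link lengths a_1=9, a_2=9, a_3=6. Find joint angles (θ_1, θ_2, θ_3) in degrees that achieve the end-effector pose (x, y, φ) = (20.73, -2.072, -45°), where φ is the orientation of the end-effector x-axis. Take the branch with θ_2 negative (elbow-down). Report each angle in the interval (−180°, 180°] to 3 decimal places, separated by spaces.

30.002 -45.003 -29.998

wrist centre = target − a_3·(cos φ, sin φ) = (16.4874, 2.1706)
cos θ_2 = (276.5447−9²−9²)/(2·9·9) = 0.7071; θ_2 = -45.0033° (elbow-down)
β = atan2(2.1706,16.4874) = 7.5001°; ψ = atan2(-6.3643,15.3636) = -22.5017°
θ_1 = β − ψ = 30.0018°
θ_3 = φ − θ_1 − θ_2 = -29.9985° (wrapped to (-180°,180°])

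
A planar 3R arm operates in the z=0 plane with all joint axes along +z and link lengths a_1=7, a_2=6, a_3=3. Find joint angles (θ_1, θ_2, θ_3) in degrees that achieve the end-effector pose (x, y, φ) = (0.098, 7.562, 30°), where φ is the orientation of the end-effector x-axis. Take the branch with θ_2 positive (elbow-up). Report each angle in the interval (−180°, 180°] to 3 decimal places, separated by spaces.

60.001 120.001 -150.002

wrist centre = target − a_3·(cos φ, sin φ) = (-2.5001, 6.0620)
cos θ_2 = (42.9982−7²−6²)/(2·7·6) = -0.5000; θ_2 = 120.0014° (elbow-up)
β = atan2(6.0620,-2.5001) = 112.4121°; ψ = atan2(5.1961,3.9999) = 52.4114°
θ_1 = β − ψ = 60.0007°
θ_3 = φ − θ_1 − θ_2 = -150.0021° (wrapped to (-180°,180°])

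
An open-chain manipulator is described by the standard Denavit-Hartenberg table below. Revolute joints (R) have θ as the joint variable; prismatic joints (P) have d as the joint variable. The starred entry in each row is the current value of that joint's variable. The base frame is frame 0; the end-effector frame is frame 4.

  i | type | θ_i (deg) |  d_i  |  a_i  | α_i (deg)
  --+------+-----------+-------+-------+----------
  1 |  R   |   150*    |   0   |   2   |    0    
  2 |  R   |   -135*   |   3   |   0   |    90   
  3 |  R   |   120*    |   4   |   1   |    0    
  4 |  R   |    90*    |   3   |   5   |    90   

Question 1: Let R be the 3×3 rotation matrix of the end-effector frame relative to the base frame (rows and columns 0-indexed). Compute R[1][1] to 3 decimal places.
End-effector y-axis (col 1 of R) = (0.2588,-0.9659,0.0000)
R[1][1] = -0.9659

-0.966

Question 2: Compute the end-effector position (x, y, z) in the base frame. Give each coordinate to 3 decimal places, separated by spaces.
after link 1: o_1 = (-1.7321, 1.0000, 0.0000)
after link 2: o_2 = (-1.7321, 1.0000, 3.0000)
after link 3: o_3 = (-1.1797, -2.9931, 3.8660)
after link 4: o_4 = (-4.5859, -7.0116, 1.3660)

-4.586 -7.012 1.366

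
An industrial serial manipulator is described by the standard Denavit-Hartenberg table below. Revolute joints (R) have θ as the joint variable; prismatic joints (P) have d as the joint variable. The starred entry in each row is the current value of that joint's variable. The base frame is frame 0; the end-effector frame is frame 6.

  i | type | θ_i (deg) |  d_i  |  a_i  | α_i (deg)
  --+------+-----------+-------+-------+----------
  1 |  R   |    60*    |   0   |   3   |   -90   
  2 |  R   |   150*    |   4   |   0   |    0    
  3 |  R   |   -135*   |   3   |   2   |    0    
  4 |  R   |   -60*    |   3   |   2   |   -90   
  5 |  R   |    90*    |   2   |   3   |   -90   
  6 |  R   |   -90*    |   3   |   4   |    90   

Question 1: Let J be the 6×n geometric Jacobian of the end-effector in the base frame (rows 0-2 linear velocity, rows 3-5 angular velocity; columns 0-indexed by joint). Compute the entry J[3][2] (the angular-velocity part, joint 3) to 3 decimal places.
axis z_2 = (-0.8660,0.5000,0.0000); lever o_n−o_2 = (0.1356,6.2349,-5.4674)
cross product → J_v[:, 2] = (-2.7337,-4.7349,-5.4674)
J_ω[:, 2] = z_2
entry J[3][2] = -0.8660

-0.866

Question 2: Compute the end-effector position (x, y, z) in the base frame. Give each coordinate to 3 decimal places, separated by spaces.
-1.828 10.833 -5.467

after link 1: o_1 = (1.5000, 2.5981, 0.0000)
after link 2: o_2 = (-1.9641, 4.5981, 0.0000)
after link 3: o_3 = (-3.5963, 7.7711, -0.5176)
after link 4: o_4 = (-5.4872, 10.4959, 0.8966)
after link 5: o_5 = (-2.1820, 10.2206, -0.5176)
after link 6: o_6 = (-1.8285, 10.8330, -5.4674)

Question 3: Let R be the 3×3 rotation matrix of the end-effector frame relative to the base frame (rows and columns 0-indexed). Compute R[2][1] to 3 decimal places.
-0.707

End-effector y-axis (col 1 of R) = (-0.3536,-0.6124,-0.7071)
R[2][1] = -0.7071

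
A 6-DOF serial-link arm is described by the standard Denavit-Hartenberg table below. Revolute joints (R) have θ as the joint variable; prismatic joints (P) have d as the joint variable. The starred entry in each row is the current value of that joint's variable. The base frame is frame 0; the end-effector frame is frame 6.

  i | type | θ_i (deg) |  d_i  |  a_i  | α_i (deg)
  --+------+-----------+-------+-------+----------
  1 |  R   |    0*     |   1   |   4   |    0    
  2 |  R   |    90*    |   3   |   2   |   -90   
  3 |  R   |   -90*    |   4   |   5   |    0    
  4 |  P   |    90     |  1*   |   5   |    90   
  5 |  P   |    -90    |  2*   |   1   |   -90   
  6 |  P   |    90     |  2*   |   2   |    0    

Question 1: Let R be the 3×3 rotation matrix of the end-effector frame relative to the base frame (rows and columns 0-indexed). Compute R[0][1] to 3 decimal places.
End-effector y-axis (col 1 of R) = (-1.0000,0.0000,-0.0000)
R[0][1] = -1.0000

-1.000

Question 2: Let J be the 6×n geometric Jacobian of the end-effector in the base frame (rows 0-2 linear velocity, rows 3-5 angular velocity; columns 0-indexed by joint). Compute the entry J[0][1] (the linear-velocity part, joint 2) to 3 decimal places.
-9.000

axis z_1 = (0.0000,0.0000,1.0000); lever o_n−o_1 = (-4.0000,9.0000,8.0000)
cross product → J_v[:, 1] = (-9.0000,-4.0000,0.0000)
J_ω[:, 1] = z_1
entry J[0][1] = -9.0000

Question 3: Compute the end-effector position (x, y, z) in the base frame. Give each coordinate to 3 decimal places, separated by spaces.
after link 1: o_1 = (4.0000, 0.0000, 1.0000)
after link 2: o_2 = (4.0000, 2.0000, 4.0000)
after link 3: o_3 = (0.0000, 2.0000, 9.0000)
after link 4: o_4 = (-1.0000, 7.0000, 9.0000)
after link 5: o_5 = (0.0000, 7.0000, 11.0000)
after link 6: o_6 = (0.0000, 9.0000, 9.0000)

0.000 9.000 9.000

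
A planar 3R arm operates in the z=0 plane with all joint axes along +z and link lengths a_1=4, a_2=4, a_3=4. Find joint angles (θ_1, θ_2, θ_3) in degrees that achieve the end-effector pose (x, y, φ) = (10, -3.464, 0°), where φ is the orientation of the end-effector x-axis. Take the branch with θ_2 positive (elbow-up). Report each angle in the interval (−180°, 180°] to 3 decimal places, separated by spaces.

-60.000 60.001 -0.001

wrist centre = target − a_3·(cos φ, sin φ) = (6.0000, -3.4640)
cos θ_2 = (47.9993−4²−4²)/(2·4·4) = 0.5000; θ_2 = 60.0015° (elbow-up)
β = atan2(-3.4640,6.0000) = -29.9993°; ψ = atan2(3.4642,5.9999) = 30.0007°
θ_1 = β − ψ = -60.0000°
θ_3 = φ − θ_1 − θ_2 = -0.0015° (wrapped to (-180°,180°])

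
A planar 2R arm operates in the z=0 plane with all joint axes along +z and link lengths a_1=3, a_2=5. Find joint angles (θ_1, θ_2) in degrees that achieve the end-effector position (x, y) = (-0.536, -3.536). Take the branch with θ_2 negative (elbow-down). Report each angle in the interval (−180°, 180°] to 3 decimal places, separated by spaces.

cos θ_2 = (12.7906−3²−5²)/(2·3·5) = -0.7070; θ_2 = -134.9897° (elbow-down)
β = atan2(-3.5360,-0.5360) = -98.6195°; ψ = atan2(-3.5362,-0.5349) = -98.6017°
θ_1 = β − ψ = -0.0178°

-0.018 -134.990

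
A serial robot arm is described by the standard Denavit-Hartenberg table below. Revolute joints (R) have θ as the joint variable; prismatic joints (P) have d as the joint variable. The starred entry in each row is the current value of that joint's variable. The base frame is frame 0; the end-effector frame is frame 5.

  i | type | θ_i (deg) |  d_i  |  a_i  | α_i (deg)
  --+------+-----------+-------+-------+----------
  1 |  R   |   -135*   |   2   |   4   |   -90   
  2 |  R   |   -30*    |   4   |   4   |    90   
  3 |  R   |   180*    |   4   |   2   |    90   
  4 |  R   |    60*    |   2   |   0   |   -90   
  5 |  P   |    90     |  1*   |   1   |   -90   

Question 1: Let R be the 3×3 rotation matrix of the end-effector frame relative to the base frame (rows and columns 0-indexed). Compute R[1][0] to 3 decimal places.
0.707

End-effector x-axis (col 0 of R) = (-0.7071,0.7071,-0.0000)
R[1][0] = 0.7071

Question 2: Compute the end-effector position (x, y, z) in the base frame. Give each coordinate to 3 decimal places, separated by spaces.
0.543 -6.528 7.330

after link 1: o_1 = (-2.8284, -2.8284, 2.0000)
after link 2: o_2 = (-2.4495, -8.1063, 4.0000)
after link 3: o_3 = (0.1895, -5.4674, 6.4641)
after link 4: o_4 = (1.6037, -6.8816, 6.4641)
after link 5: o_5 = (0.5430, -6.5280, 7.3301)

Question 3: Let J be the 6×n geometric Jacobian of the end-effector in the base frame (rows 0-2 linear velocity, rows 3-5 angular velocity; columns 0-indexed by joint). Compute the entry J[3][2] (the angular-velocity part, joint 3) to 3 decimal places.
0.354

axis z_2 = (0.3536,0.3536,0.8660); lever o_n−o_2 = (2.9925,1.5783,3.3301)
cross product → J_v[:, 2] = (-0.1895,1.4142,-0.5000)
J_ω[:, 2] = z_2
entry J[3][2] = 0.3536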